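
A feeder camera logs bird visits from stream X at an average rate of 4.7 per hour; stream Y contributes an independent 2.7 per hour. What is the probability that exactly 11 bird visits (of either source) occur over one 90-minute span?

Independent Poisson processes superpose: combined rate λ = 4.7 + 2.7 = 7.4 per hour.
Over the interval, μ = 7.4 × 1.5 = 11.1 (a 90-minute span = 1.5 hours).
P(N = 11) = e^(−11.1) · 11.1^11/11! ≈ 0.1193.

0.1193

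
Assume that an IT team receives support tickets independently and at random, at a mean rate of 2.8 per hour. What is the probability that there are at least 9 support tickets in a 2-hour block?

0.1143

Over the interval, μ = 2.8 × 2 = 5.6 (a 2-hour block = 2 hours).
P(N ≥ 9) = 1 − P(N ≤ 8) = 1 − Σ_{j=0}^{8} e^(−μ) μ^j/j! ≈ 0.1143.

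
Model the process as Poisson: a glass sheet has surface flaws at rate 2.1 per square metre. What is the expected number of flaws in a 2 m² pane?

4.2

E[N] = λt = 2.1 × 2 = 4.2 (a 2 m² pane = 2 square metres).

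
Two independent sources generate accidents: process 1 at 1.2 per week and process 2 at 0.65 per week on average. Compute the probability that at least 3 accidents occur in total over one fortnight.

0.7146

Independent Poisson processes superpose: combined rate λ = 1.2 + 0.65 = 1.85 per week.
Over the interval, μ = 1.85 × 2 = 3.7 (a fortnight = 2 weeks).
P(N ≥ 3) = 1 − P(N ≤ 2) ≈ 0.7146.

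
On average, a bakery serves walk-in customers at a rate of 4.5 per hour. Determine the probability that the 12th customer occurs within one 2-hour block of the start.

Over the interval, μ = 4.5 × 2 = 9 (a 2-hour block = 2 hours).
The 12th arrival falls in the interval iff at least 12 events occur there: P(S_12 ≤ t) = P(N ≥ 12) = 1 − P(N ≤ 11) ≈ 0.1970.

0.1970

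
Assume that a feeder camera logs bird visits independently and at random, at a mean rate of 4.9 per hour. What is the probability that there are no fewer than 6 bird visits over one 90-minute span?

0.7417

Over the interval, μ = 4.9 × 1.5 = 7.35 (a 90-minute span = 1.5 hours).
P(N ≥ 6) = 1 − P(N ≤ 5) = 1 − Σ_{j=0}^{5} e^(−μ) μ^j/j! ≈ 0.7417.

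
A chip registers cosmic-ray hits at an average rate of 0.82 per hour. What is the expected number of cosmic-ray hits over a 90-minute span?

1.23

E[N] = λt = 0.82 × 1.5 = 1.23 (a 90-minute span = 1.5 hours).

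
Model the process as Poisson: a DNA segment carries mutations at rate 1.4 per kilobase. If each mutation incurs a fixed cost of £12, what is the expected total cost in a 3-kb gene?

E[N] = 1.4 × 3 = 4.2 (a 3-kb gene = 3 kilobases); E[cost] = 4.2 × £12 = £50.4.

£50.4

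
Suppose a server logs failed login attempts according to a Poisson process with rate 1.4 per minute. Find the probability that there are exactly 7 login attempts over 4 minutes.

0.1267

Over the interval, μ = 1.4 × 4 = 5.6 (4 minutes).
P(N = 7) = e^(−μ) μ^7/7! = e^(−5.6) · 5.6^7/5040 ≈ 0.1267.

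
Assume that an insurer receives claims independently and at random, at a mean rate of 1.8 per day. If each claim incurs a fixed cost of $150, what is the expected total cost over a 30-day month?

E[N] = 1.8 × 30 = 54 (a 30-day month = 30 days); E[cost] = 54 × $150 = $8100.

$8100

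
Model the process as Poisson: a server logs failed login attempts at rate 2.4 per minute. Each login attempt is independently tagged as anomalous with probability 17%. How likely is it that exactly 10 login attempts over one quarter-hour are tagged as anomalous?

0.0447

Thinning: the login attempts that are tagged as anomalous themselves form a Poisson process with rate 0.17 × 2.4 = 0.408 per minute.
Over the interval, μ = 0.408 × 15 = 6.12 (a quarter-hour = 15 minutes).
P(N = 10) = e^(−6.12) · 6.12^10/10! ≈ 0.0447.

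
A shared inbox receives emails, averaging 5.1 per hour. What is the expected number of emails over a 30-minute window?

2.55

E[N] = λt = 5.1 × 0.5 = 2.55 (a 30-minute window = 0.5 hours).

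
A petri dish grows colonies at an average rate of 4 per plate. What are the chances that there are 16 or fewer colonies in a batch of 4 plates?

Over the interval, μ = 4 × 4 = 16 (a batch of 4 plates = 4 plates).
P(N ≤ 16) = Σ_{j=0}^{16} e^(−μ) μ^j/j! ≈ 0.5660.

0.5660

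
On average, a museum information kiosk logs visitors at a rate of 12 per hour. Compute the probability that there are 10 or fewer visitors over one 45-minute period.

0.7060

Over the interval, μ = 12 × 0.75 = 9 (a 45-minute period = 0.75 hours).
P(N ≤ 10) = Σ_{j=0}^{10} e^(−μ) μ^j/j! ≈ 0.7060.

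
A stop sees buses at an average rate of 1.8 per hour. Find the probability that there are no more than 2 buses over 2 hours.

Over the interval, μ = 1.8 × 2 = 3.6 (2 hours).
P(N ≤ 2) = Σ_{j=0}^{2} e^(−μ) μ^j/j! ≈ 0.3027.

0.3027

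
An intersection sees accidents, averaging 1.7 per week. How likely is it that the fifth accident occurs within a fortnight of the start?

0.2558

Over the interval, μ = 1.7 × 2 = 3.4 (a fortnight = 2 weeks).
The fifth arrival falls in the interval iff at least 5 events occur there: P(S_5 ≤ t) = P(N ≥ 5) = 1 − P(N ≤ 4) ≈ 0.2558.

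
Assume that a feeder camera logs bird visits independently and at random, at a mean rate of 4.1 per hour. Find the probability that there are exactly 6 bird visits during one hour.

0.1093

With mean μ = 4.1 per hour,
P(N = 6) = e^(−μ) μ^6/6! = e^(−4.1) · 4.1^6/720 ≈ 0.1093.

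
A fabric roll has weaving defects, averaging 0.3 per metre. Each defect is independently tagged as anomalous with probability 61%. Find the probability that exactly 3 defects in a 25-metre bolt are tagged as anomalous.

0.1645

Thinning: the defects that are tagged as anomalous themselves form a Poisson process with rate 0.61 × 0.3 = 0.183 per metre.
Over the interval, μ = 0.183 × 25 = 4.575 (a 25-metre bolt = 25 metres).
P(N = 3) = e^(−4.575) · 4.575^3/3! ≈ 0.1645.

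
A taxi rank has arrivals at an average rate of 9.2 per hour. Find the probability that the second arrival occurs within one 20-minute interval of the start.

0.8106

Over the interval, μ = 9.2 × 1/3 ≈ 3.06667 (a 20-minute interval = 1/3 hours).
The second arrival falls in the interval iff at least 2 events occur there: P(S_2 ≤ t) = P(N ≥ 2) = 1 − P(N ≤ 1) ≈ 0.8106.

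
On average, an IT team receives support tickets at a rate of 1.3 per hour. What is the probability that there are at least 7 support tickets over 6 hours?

0.6616

Over the interval, μ = 1.3 × 6 = 7.8 (6 hours).
P(N ≥ 7) = 1 − P(N ≤ 6) = 1 − Σ_{j=0}^{6} e^(−μ) μ^j/j! ≈ 0.6616.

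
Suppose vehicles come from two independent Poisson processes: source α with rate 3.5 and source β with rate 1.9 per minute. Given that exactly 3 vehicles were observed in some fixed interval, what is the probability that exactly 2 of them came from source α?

Given the total, each event is independently from source α with probability p = λ_α/(λ_α+λ_β) = 3.5/5.4 ≈ 0.6481.
So K ~ Binomial(3, 3.5/5.4): P(K = 2) = C(3,2) · (3.5/5.4)^2 · (1.9/5.4)^1 ≈ 0.4434.

0.4434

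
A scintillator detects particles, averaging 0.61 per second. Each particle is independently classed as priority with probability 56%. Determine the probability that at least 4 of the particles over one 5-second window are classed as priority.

0.0944

Thinning: the particles that are classed as priority themselves form a Poisson process with rate 0.56 × 0.61 = 0.3416 per second.
Over the interval, μ = 0.3416 × 5 = 1.708 (a 5-second window = 5 seconds).
P(N ≥ 4) = 1 − P(N ≤ 3) ≈ 0.0944.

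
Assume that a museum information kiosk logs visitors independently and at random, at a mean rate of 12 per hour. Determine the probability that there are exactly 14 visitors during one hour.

With mean μ = 12 per hour,
P(N = 14) = e^(−μ) μ^14/14! = e^(−12) · 12^14/87178291200 ≈ 0.0905.

0.0905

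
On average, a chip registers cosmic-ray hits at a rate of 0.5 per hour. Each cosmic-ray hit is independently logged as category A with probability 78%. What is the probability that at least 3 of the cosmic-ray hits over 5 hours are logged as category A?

0.3098

Thinning: the cosmic-ray hits that are logged as category A themselves form a Poisson process with rate 0.78 × 0.5 = 0.39 per hour.
Over the interval, μ = 0.39 × 5 = 1.95 (5 hours).
P(N ≥ 3) = 1 − P(N ≤ 2) ≈ 0.3098.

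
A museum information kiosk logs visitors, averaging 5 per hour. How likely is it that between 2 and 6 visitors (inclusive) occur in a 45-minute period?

Over the interval, μ = 5 × 0.75 = 3.75 (a 45-minute period = 0.75 hours).
P(2 ≤ N ≤ 6) = Σ_{j=2}^{6} e^(−3.75) · 3.75^j/j! ≈ 0.8020.

0.8020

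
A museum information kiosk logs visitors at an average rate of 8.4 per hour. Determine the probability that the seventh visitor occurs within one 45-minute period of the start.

Over the interval, μ = 8.4 × 0.75 = 6.3 (a 45-minute period = 0.75 hours).
The seventh arrival falls in the interval iff at least 7 events occur there: P(S_7 ≤ t) = P(N ≥ 7) = 1 − P(N ≤ 6) ≈ 0.4418.

0.4418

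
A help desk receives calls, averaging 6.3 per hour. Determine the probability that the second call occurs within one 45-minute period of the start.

Over the interval, μ = 6.3 × 0.75 = 4.725 (a 45-minute period = 0.75 hours).
The second arrival falls in the interval iff at least 2 events occur there: P(S_2 ≤ t) = P(N ≥ 2) = 1 − P(N ≤ 1) ≈ 0.9492.

0.9492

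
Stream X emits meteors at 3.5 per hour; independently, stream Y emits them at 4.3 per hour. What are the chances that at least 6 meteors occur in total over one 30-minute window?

0.1994

Independent Poisson processes superpose: combined rate λ = 3.5 + 4.3 = 7.8 per hour.
Over the interval, μ = 7.8 × 0.5 = 3.9 (a 30-minute window = 0.5 hours).
P(N ≥ 6) = 1 − P(N ≤ 5) ≈ 0.1994.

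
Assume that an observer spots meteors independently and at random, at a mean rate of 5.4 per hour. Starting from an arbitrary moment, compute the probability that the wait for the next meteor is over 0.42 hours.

0.1035

The wait for the next event is exponential with rate λ = 5.4 per hour.
P(T > 0.42) = e^(−λt) = e^(−5.4 × 0.42) = e^(−2.268) ≈ 0.1035.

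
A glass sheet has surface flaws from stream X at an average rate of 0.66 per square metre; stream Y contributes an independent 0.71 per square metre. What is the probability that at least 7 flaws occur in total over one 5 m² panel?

Independent Poisson processes superpose: combined rate λ = 0.66 + 0.71 = 1.37 per square metre.
Over the interval, μ = 1.37 × 5 = 6.85 (a 5 m² panel = 5 square metres).
P(N ≥ 7) = 1 − P(N ≤ 6) ≈ 0.5277.

0.5277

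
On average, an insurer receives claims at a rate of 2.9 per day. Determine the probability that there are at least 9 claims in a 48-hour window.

Over the interval, μ = 2.9 × 2 = 5.8 (a 48-hour window = 2 days).
P(N ≥ 9) = 1 − P(N ≤ 8) = 1 − Σ_{j=0}^{8} e^(−μ) μ^j/j! ≈ 0.1328.

0.1328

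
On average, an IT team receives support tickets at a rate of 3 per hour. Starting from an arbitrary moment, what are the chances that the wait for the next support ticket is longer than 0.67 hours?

The wait for the next event is exponential with rate λ = 3 per hour.
P(T > 0.67) = e^(−λt) = e^(−3 × 0.67) = e^(−2.01) ≈ 0.1340.

0.1340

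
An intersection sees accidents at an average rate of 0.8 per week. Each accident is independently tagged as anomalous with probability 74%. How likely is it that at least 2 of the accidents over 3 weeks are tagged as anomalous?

Thinning: the accidents that are tagged as anomalous themselves form a Poisson process with rate 0.74 × 0.8 = 0.592 per week.
Over the interval, μ = 0.592 × 3 = 1.776 (3 weeks).
P(N ≥ 2) = 1 − P(N ≤ 1) ≈ 0.5300.

0.5300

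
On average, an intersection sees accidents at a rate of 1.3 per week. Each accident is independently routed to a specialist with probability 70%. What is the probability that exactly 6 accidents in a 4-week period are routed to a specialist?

Thinning: the accidents that are routed to a specialist themselves form a Poisson process with rate 0.7 × 1.3 = 0.91 per week.
Over the interval, μ = 0.91 × 4 = 3.64 (a 4-week period = 4 weeks).
P(N = 6) = e^(−3.64) · 3.64^6/6! ≈ 0.0848.

0.0848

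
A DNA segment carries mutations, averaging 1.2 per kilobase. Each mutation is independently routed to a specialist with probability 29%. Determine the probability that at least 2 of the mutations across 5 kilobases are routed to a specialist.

0.5191

Thinning: the mutations that are routed to a specialist themselves form a Poisson process with rate 0.29 × 1.2 = 0.348 per kilobase.
Over the interval, μ = 0.348 × 5 = 1.74 (5 kilobases).
P(N ≥ 2) = 1 − P(N ≤ 1) ≈ 0.5191.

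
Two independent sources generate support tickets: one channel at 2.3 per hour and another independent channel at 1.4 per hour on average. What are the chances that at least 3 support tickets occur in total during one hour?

0.7146

Independent Poisson processes superpose: combined rate λ = 2.3 + 1.4 = 3.7 per hour.
So μ = 3.7.
P(N ≥ 3) = 1 − P(N ≤ 2) ≈ 0.7146.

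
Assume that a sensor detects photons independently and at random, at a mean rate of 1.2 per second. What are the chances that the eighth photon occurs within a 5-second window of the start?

0.2560

Over the interval, μ = 1.2 × 5 = 6 (a 5-second window = 5 seconds).
The eighth arrival falls in the interval iff at least 8 events occur there: P(S_8 ≤ t) = P(N ≥ 8) = 1 − P(N ≤ 7) ≈ 0.2560.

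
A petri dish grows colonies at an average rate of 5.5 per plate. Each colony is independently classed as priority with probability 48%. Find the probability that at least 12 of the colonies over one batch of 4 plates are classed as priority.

0.3684

Thinning: the colonies that are classed as priority themselves form a Poisson process with rate 0.48 × 5.5 = 2.64 per plate.
Over the interval, μ = 2.64 × 4 = 10.56 (a batch of 4 plates = 4 plates).
P(N ≥ 12) = 1 − P(N ≤ 11) ≈ 0.3684.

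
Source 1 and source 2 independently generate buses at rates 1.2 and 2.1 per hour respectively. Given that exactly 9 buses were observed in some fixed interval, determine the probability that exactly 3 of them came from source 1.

Given the total, each event is independently from source 1 with probability p = λ_1/(λ_1+λ_2) = 1.2/3.3 ≈ 0.3636.
So K ~ Binomial(9, 1.2/3.3): P(K = 3) = C(9,3) · (1.2/3.3)^3 · (2.1/3.3)^6 ≈ 0.2682.

0.2682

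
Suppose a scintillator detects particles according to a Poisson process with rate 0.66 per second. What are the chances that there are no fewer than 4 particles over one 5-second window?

Over the interval, μ = 0.66 × 5 = 3.3 (a 5-second window = 5 seconds).
P(N ≥ 4) = 1 − P(N ≤ 3) = 1 − Σ_{j=0}^{3} e^(−μ) μ^j/j! ≈ 0.4197.

0.4197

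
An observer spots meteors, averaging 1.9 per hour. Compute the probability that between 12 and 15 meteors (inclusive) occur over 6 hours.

Over the interval, μ = 1.9 × 6 = 11.4 (6 hours).
P(12 ≤ N ≤ 15) = Σ_{j=12}^{15} e^(−11.4) · 11.4^j/j! ≈ 0.3529.

0.3529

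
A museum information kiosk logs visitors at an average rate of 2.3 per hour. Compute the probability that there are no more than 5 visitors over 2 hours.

0.6858

Over the interval, μ = 2.3 × 2 = 4.6 (2 hours).
P(N ≤ 5) = Σ_{j=0}^{5} e^(−μ) μ^j/j! ≈ 0.6858.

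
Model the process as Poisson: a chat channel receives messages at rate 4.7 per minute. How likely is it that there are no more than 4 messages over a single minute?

With mean μ = 4.7 per minute,
P(N ≤ 4) = Σ_{j=0}^{4} e^(−μ) μ^j/j! ≈ 0.4946.

0.4946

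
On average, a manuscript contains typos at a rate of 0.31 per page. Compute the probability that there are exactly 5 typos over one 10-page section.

Over the interval, μ = 0.31 × 10 = 3.1 (a 10-page section = 10 pages).
P(N = 5) = e^(−μ) μ^5/5! = e^(−3.1) · 3.1^5/120 ≈ 0.1075.

0.1075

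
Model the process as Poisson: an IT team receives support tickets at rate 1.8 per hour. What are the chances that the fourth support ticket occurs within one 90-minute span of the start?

0.2859

Over the interval, μ = 1.8 × 1.5 = 2.7 (a 90-minute span = 1.5 hours).
The fourth arrival falls in the interval iff at least 4 events occur there: P(S_4 ≤ t) = P(N ≥ 4) = 1 − P(N ≤ 3) ≈ 0.2859.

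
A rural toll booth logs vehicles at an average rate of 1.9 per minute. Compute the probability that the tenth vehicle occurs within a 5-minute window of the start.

Over the interval, μ = 1.9 × 5 = 9.5 (a 5-minute window = 5 minutes).
The tenth arrival falls in the interval iff at least 10 events occur there: P(S_10 ≤ t) = P(N ≥ 10) = 1 − P(N ≤ 9) ≈ 0.4782.

0.4782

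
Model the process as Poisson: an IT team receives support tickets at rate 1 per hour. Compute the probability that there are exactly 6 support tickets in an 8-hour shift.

0.1221

Over the interval, μ = 1 × 8 = 8 (an 8-hour shift = 8 hours).
P(N = 6) = e^(−μ) μ^6/6! = e^(−8) · 8^6/720 ≈ 0.1221.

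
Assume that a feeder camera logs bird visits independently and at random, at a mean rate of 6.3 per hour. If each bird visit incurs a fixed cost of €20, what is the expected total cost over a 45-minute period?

€94.5

E[N] = 6.3 × 0.75 = 4.725 (a 45-minute period = 0.75 hours); E[cost] = 4.725 × €20 = €94.5.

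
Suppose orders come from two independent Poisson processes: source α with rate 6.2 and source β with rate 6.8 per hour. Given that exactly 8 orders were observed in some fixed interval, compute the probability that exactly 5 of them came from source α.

0.1978

Given the total, each event is independently from source α with probability p = λ_α/(λ_α+λ_β) = 6.2/13 ≈ 0.4769.
So K ~ Binomial(8, 6.2/13): P(K = 5) = C(8,5) · (6.2/13)^5 · (6.8/13)^3 ≈ 0.1978.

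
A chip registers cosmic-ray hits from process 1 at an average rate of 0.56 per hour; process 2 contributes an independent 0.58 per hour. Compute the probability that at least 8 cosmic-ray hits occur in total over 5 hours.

0.2159

Independent Poisson processes superpose: combined rate λ = 0.56 + 0.58 = 1.14 per hour.
Over the interval, μ = 1.14 × 5 = 5.7 (5 hours).
P(N ≥ 8) = 1 − P(N ≤ 7) ≈ 0.2159.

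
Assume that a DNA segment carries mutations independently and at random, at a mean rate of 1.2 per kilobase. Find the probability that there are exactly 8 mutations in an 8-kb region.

0.1212

Over the interval, μ = 1.2 × 8 = 9.6 (an 8-kb region = 8 kilobases).
P(N = 8) = e^(−μ) μ^8/8! = e^(−9.6) · 9.6^8/40320 ≈ 0.1212.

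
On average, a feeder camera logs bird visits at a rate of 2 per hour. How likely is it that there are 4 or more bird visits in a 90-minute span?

0.3528

Over the interval, μ = 2 × 1.5 = 3 (a 90-minute span = 1.5 hours).
P(N ≥ 4) = 1 − P(N ≤ 3) = 1 − Σ_{j=0}^{3} e^(−μ) μ^j/j! ≈ 0.3528.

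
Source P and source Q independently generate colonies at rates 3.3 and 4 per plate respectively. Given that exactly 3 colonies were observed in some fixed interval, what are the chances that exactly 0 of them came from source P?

Given the total, each event is independently from source P with probability p = λ_P/(λ_P+λ_Q) = 3.3/7.3 ≈ 0.4521.
So K ~ Binomial(3, 3.3/7.3): P(K = 0) = C(3,0) · (3.3/7.3)^0 · (4/7.3)^3 ≈ 0.1645.

0.1645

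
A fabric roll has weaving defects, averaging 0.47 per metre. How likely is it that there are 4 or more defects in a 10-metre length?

0.6903

Over the interval, μ = 0.47 × 10 = 4.7 (a 10-metre length = 10 metres).
P(N ≥ 4) = 1 − P(N ≤ 3) = 1 − Σ_{j=0}^{3} e^(−μ) μ^j/j! ≈ 0.6903.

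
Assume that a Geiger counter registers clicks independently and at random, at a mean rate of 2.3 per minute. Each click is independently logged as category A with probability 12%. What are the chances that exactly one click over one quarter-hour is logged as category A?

Thinning: the clicks that are logged as category A themselves form a Poisson process with rate 0.12 × 2.3 = 0.276 per minute.
Over the interval, μ = 0.276 × 15 = 4.14 (a quarter-hour = 15 minutes).
P(N = 1) = e^(−4.14) · 4.14^1/1! ≈ 0.0659.

0.0659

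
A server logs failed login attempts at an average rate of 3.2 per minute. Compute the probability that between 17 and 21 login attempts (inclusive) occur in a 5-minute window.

0.3448

Over the interval, μ = 3.2 × 5 = 16 (a 5-minute window = 5 minutes).
P(17 ≤ N ≤ 21) = Σ_{j=17}^{21} e^(−16) · 16^j/j! ≈ 0.3448.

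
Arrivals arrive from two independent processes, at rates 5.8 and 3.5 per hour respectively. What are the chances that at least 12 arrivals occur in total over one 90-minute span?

Independent Poisson processes superpose: combined rate λ = 5.8 + 3.5 = 9.3 per hour.
Over the interval, μ = 9.3 × 1.5 = 13.95 (a 90-minute span = 1.5 hours).
P(N ≥ 12) = 1 − P(N ≤ 11) ≈ 0.7357.

0.7357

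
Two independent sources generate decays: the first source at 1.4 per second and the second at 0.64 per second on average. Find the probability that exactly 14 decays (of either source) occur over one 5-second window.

Independent Poisson processes superpose: combined rate λ = 1.4 + 0.64 = 2.04 per second.
Over the interval, μ = 2.04 × 5 = 10.2 (a 5-second window = 5 seconds).
P(N = 14) = e^(−10.2) · 10.2^14/14! ≈ 0.0563.

0.0563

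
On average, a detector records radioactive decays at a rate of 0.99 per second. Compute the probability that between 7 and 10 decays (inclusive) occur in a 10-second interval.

0.4590

Over the interval, μ = 0.99 × 10 = 9.9 (a 10-second interval = 10 seconds).
P(7 ≤ N ≤ 10) = Σ_{j=7}^{10} e^(−9.9) · 9.9^j/j! ≈ 0.4590.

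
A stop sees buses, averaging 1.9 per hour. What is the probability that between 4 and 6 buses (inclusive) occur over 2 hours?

0.4356

Over the interval, μ = 1.9 × 2 = 3.8 (2 hours).
P(4 ≤ N ≤ 6) = Σ_{j=4}^{6} e^(−3.8) · 3.8^j/j! ≈ 0.4356.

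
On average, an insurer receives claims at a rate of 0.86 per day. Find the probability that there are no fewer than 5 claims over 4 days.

Over the interval, μ = 0.86 × 4 = 3.44 (4 days).
P(N ≥ 5) = 1 − P(N ≤ 4) = 1 − Σ_{j=0}^{4} e^(−μ) μ^j/j! ≈ 0.2633.

0.2633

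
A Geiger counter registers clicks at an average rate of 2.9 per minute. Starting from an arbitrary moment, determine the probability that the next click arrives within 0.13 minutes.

0.3141

Inter-arrival times are exponential with rate λ = 2.9 per minute.
P(T ≤ 0.13) = 1 − e^(−λt) = 1 − e^(−2.9 × 0.13) = 1 − e^(−0.377) ≈ 0.3141.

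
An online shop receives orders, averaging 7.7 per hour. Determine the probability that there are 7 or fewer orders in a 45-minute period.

0.7743

Over the interval, μ = 7.7 × 0.75 = 5.775 (a 45-minute period = 0.75 hours).
P(N ≤ 7) = Σ_{j=0}^{7} e^(−μ) μ^j/j! ≈ 0.7743.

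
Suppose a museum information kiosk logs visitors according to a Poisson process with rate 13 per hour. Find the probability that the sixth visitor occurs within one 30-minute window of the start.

Over the interval, μ = 13 × 0.5 = 6.5 (a 30-minute window = 0.5 hours).
The sixth arrival falls in the interval iff at least 6 events occur there: P(S_6 ≤ t) = P(N ≥ 6) = 1 − P(N ≤ 5) ≈ 0.6310.

0.6310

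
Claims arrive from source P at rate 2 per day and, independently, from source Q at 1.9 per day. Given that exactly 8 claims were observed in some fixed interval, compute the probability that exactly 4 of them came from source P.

0.2727

Given the total, each event is independently from source P with probability p = λ_P/(λ_P+λ_Q) = 2/3.9 ≈ 0.5128.
So K ~ Binomial(8, 2/3.9): P(K = 4) = C(8,4) · (2/3.9)^4 · (1.9/3.9)^4 ≈ 0.2727.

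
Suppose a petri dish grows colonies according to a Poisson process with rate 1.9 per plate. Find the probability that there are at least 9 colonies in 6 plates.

0.8016

Over the interval, μ = 1.9 × 6 = 11.4 (6 plates).
P(N ≥ 9) = 1 − P(N ≤ 8) = 1 − Σ_{j=0}^{8} e^(−μ) μ^j/j! ≈ 0.8016.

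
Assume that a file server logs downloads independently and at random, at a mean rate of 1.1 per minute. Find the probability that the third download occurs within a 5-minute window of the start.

Over the interval, μ = 1.1 × 5 = 5.5 (a 5-minute window = 5 minutes).
The third arrival falls in the interval iff at least 3 events occur there: P(S_3 ≤ t) = P(N ≥ 3) = 1 − P(N ≤ 2) ≈ 0.9116.

0.9116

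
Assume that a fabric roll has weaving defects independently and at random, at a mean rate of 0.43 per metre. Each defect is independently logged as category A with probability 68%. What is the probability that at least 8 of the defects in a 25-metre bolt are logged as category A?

Thinning: the defects that are logged as category A themselves form a Poisson process with rate 0.68 × 0.43 = 0.2924 per metre.
Over the interval, μ = 0.2924 × 25 = 7.31 (a 25-metre bolt = 25 metres).
P(N ≥ 8) = 1 − P(N ≤ 7) ≈ 0.4474.

0.4474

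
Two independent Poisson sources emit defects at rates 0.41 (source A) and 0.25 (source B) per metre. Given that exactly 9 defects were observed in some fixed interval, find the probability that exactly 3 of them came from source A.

0.0595

Given the total, each event is independently from source A with probability p = λ_A/(λ_A+λ_B) = 0.41/0.66 ≈ 0.6212.
So K ~ Binomial(9, 0.41/0.66): P(K = 3) = C(9,3) · (0.41/0.66)^3 · (0.25/0.66)^6 ≈ 0.0595.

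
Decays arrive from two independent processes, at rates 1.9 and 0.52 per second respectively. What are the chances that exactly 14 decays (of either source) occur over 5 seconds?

0.0920

Independent Poisson processes superpose: combined rate λ = 1.9 + 0.52 = 2.42 per second.
Over the interval, μ = 2.42 × 5 = 12.1 (5 seconds).
P(N = 14) = e^(−12.1) · 12.1^14/14! ≈ 0.0920.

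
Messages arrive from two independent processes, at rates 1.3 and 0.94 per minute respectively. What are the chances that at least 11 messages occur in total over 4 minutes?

0.2893

Independent Poisson processes superpose: combined rate λ = 1.3 + 0.94 = 2.24 per minute.
Over the interval, μ = 2.24 × 4 = 8.96 (4 minutes).
P(N ≥ 11) = 1 − P(N ≤ 10) ≈ 0.2893.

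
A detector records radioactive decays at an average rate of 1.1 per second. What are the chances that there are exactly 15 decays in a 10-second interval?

0.0534

Over the interval, μ = 1.1 × 10 = 11 (a 10-second interval = 10 seconds).
P(N = 15) = e^(−μ) μ^15/15! = e^(−11) · 11^15/1307674368000 ≈ 0.0534.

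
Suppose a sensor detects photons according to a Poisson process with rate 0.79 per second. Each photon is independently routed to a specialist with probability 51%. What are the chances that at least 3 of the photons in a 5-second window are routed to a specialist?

Thinning: the photons that are routed to a specialist themselves form a Poisson process with rate 0.51 × 0.79 = 0.4029 per second.
Over the interval, μ = 0.4029 × 5 = 2.0145 (a 5-second window = 5 seconds).
P(N ≥ 3) = 1 − P(N ≤ 2) ≈ 0.3272.

0.3272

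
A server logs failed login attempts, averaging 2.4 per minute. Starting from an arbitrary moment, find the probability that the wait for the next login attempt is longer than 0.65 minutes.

0.2101

The wait for the next event is exponential with rate λ = 2.4 per minute.
P(T > 0.65) = e^(−λt) = e^(−2.4 × 0.65) = e^(−1.56) ≈ 0.2101.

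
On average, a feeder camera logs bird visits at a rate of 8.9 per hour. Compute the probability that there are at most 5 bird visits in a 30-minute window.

0.7114

Over the interval, μ = 8.9 × 0.5 = 4.45 (a 30-minute window = 0.5 hours).
P(N ≤ 5) = Σ_{j=0}^{5} e^(−μ) μ^j/j! ≈ 0.7114.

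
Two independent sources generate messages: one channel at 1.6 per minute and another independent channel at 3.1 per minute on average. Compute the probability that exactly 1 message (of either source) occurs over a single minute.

0.0427

Independent Poisson processes superpose: combined rate λ = 1.6 + 3.1 = 4.7 per minute.
So μ = 4.7.
P(N = 1) = e^(−4.7) · 4.7^1/1! ≈ 0.0427.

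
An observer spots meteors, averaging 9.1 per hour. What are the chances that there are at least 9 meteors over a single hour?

With mean μ = 9.1 per hour,
P(N ≥ 9) = 1 − P(N ≤ 8) = 1 − Σ_{j=0}^{8} e^(−μ) μ^j/j! ≈ 0.5574.

0.5574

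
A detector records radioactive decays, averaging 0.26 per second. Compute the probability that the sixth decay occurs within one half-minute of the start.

Over the interval, μ = 0.26 × 30 = 7.8 (a half-minute = 30 seconds).
The sixth arrival falls in the interval iff at least 6 events occur there: P(S_6 ≤ t) = P(N ≥ 6) = 1 − P(N ≤ 5) ≈ 0.7897.

0.7897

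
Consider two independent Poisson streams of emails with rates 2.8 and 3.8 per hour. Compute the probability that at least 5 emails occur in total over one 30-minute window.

Independent Poisson processes superpose: combined rate λ = 2.8 + 3.8 = 6.6 per hour.
Over the interval, μ = 6.6 × 0.5 = 3.3 (a 30-minute window = 0.5 hours).
P(N ≥ 5) = 1 − P(N ≤ 4) ≈ 0.2374.

0.2374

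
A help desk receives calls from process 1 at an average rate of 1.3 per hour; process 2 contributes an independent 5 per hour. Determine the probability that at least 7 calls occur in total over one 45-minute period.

Independent Poisson processes superpose: combined rate λ = 1.3 + 5 = 6.3 per hour.
Over the interval, μ = 6.3 × 0.75 = 4.725 (a 45-minute period = 0.75 hours).
P(N ≥ 7) = 1 − P(N ≤ 6) ≈ 0.1988.

0.1988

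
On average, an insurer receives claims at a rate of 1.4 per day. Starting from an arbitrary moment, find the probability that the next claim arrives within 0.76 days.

0.6549

Inter-arrival times are exponential with rate λ = 1.4 per day.
P(T ≤ 0.76) = 1 − e^(−λt) = 1 − e^(−1.4 × 0.76) = 1 − e^(−1.064) ≈ 0.6549.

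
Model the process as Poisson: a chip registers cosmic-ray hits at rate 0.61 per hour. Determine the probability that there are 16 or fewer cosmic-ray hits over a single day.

Over the interval, μ = 0.61 × 24 = 14.64 (a day = 24 hours).
P(N ≤ 16) = Σ_{j=0}^{16} e^(−μ) μ^j/j! ≈ 0.6982.

0.6982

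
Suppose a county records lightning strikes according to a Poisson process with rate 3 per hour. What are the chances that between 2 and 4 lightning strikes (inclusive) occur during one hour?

0.6161

With mean μ = 3 per hour,
P(2 ≤ N ≤ 4) = Σ_{j=2}^{4} e^(−3) · 3^j/j! ≈ 0.6161.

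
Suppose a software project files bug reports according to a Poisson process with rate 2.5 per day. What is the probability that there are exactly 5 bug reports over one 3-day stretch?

Over the interval, μ = 2.5 × 3 = 7.5 (a 3-day stretch = 3 days).
P(N = 5) = e^(−μ) μ^5/5! = e^(−7.5) · 7.5^5/120 ≈ 0.1094.

0.1094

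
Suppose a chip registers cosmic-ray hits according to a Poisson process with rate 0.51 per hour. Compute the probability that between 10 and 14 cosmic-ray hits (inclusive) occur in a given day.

Over the interval, μ = 0.51 × 24 = 12.24 (a day = 24 hours).
P(10 ≤ N ≤ 14) = Σ_{j=10}^{14} e^(−12.24) · 12.24^j/j! ≈ 0.5278.

0.5278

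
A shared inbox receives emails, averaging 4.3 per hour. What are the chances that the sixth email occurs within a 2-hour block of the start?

Over the interval, μ = 4.3 × 2 = 8.6 (a 2-hour block = 2 hours).
The sixth arrival falls in the interval iff at least 6 events occur there: P(S_6 ≤ t) = P(N ≥ 6) = 1 − P(N ≤ 5) ≈ 0.8578.

0.8578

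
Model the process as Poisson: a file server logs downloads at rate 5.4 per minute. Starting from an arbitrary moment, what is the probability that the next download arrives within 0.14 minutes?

Inter-arrival times are exponential with rate λ = 5.4 per minute.
P(T ≤ 0.14) = 1 − e^(−λt) = 1 − e^(−5.4 × 0.14) = 1 − e^(−0.756) ≈ 0.5305.

0.5305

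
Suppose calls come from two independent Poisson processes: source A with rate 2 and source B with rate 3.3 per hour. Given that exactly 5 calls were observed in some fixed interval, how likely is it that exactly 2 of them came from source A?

0.3437

Given the total, each event is independently from source A with probability p = λ_A/(λ_A+λ_B) = 2/5.3 ≈ 0.3774.
So K ~ Binomial(5, 2/5.3): P(K = 2) = C(5,2) · (2/5.3)^2 · (3.3/5.3)^3 ≈ 0.3437.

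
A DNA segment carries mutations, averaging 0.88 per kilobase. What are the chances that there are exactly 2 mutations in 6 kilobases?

0.0710

Over the interval, μ = 0.88 × 6 = 5.28 (6 kilobases).
P(N = 2) = e^(−μ) μ^2/2! = e^(−5.28) · 5.28^2/2 ≈ 0.0710.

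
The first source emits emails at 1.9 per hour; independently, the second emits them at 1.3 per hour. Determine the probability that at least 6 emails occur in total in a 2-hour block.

0.6163

Independent Poisson processes superpose: combined rate λ = 1.9 + 1.3 = 3.2 per hour.
Over the interval, μ = 3.2 × 2 = 6.4 (a 2-hour block = 2 hours).
P(N ≥ 6) = 1 − P(N ≤ 5) ≈ 0.6163.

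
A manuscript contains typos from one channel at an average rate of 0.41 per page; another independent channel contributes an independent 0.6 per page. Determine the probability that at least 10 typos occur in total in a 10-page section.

Independent Poisson processes superpose: combined rate λ = 0.41 + 0.6 = 1.01 per page.
Over the interval, μ = 1.01 × 10 = 10.1 (a 10-page section = 10 pages).
P(N ≥ 10) = 1 − P(N ≤ 9) ≈ 0.5545.

0.5545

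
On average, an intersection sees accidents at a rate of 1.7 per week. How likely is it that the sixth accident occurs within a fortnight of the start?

0.1295

Over the interval, μ = 1.7 × 2 = 3.4 (a fortnight = 2 weeks).
The sixth arrival falls in the interval iff at least 6 events occur there: P(S_6 ≤ t) = P(N ≥ 6) = 1 − P(N ≤ 5) ≈ 0.1295.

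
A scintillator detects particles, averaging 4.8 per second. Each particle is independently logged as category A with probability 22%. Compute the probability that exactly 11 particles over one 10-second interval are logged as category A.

0.1183

Thinning: the particles that are logged as category A themselves form a Poisson process with rate 0.22 × 4.8 = 1.056 per second.
Over the interval, μ = 1.056 × 10 = 10.56 (a 10-second interval = 10 seconds).
P(N = 11) = e^(−10.56) · 10.56^11/11! ≈ 0.1183.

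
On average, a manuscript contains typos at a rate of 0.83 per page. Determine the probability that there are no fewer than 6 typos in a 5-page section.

0.2387

Over the interval, μ = 0.83 × 5 = 4.15 (a 5-page section = 5 pages).
P(N ≥ 6) = 1 − P(N ≤ 5) = 1 − Σ_{j=0}^{5} e^(−μ) μ^j/j! ≈ 0.2387.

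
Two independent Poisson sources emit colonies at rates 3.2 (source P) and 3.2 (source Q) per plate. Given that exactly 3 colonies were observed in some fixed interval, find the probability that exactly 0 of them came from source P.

0.1250

Given the total, each event is independently from source P with probability p = λ_P/(λ_P+λ_Q) = 3.2/6.4 = 0.5000.
So K ~ Binomial(3, 3.2/6.4): P(K = 0) = C(3,0) · (3.2/6.4)^0 · (3.2/6.4)^3 ≈ 0.1250.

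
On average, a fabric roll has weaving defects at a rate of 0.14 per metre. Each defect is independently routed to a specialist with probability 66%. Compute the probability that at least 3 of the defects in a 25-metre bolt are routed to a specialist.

Thinning: the defects that are routed to a specialist themselves form a Poisson process with rate 0.66 × 0.14 = 0.0924 per metre.
Over the interval, μ = 0.0924 × 25 = 2.31 (a 25-metre bolt = 25 metres).
P(N ≥ 3) = 1 − P(N ≤ 2) ≈ 0.4066.

0.4066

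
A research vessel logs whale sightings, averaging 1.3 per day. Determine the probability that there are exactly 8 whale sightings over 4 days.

0.0731

Over the interval, μ = 1.3 × 4 = 5.2 (4 days).
P(N = 8) = e^(−μ) μ^8/8! = e^(−5.2) · 5.2^8/40320 ≈ 0.0731.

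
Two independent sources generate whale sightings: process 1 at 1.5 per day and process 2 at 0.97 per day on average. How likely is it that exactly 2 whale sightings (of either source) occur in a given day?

Independent Poisson processes superpose: combined rate λ = 1.5 + 0.97 = 2.47 per day.
So μ = 2.47.
P(N = 2) = e^(−2.47) · 2.47^2/2! ≈ 0.2580.

0.2580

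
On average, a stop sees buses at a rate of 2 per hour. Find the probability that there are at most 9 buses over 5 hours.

0.4579

Over the interval, μ = 2 × 5 = 10 (5 hours).
P(N ≤ 9) = Σ_{j=0}^{9} e^(−μ) μ^j/j! ≈ 0.4579.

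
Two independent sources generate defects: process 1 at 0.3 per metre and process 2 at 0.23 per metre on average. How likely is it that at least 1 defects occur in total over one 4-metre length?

Independent Poisson processes superpose: combined rate λ = 0.3 + 0.23 = 0.53 per metre.
Over the interval, μ = 0.53 × 4 = 2.12 (a 4-metre length = 4 metres).
P(N ≥ 1) = 1 − P(N ≤ 0) ≈ 0.8800.

0.8800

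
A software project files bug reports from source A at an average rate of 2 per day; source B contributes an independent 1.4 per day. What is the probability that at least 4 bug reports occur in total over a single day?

0.4416

Independent Poisson processes superpose: combined rate λ = 2 + 1.4 = 3.4 per day.
So μ = 3.4.
P(N ≥ 4) = 1 − P(N ≤ 3) ≈ 0.4416.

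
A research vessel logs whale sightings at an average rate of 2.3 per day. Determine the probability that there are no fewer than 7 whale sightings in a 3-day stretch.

Over the interval, μ = 2.3 × 3 = 6.9 (a 3-day stretch = 3 days).
P(N ≥ 7) = 1 − P(N ≤ 6) = 1 − Σ_{j=0}^{6} e^(−μ) μ^j/j! ≈ 0.5353.

0.5353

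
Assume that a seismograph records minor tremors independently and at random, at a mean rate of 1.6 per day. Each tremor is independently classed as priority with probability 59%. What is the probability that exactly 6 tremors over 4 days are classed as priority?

Thinning: the tremors that are classed as priority themselves form a Poisson process with rate 0.59 × 1.6 = 0.944 per day.
Over the interval, μ = 0.944 × 4 = 3.776 (4 days).
P(N = 6) = e^(−3.776) · 3.776^6/6! ≈ 0.0922.

0.0922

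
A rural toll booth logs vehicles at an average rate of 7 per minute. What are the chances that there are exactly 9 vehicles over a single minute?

With mean μ = 7 per minute,
P(N = 9) = e^(−μ) μ^9/9! = e^(−7) · 7^9/362880 ≈ 0.1014.

0.1014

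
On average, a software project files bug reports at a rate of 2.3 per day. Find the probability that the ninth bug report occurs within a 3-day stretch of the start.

0.2580

Over the interval, μ = 2.3 × 3 = 6.9 (a 3-day stretch = 3 days).
The ninth arrival falls in the interval iff at least 9 events occur there: P(S_9 ≤ t) = P(N ≥ 9) = 1 − P(N ≤ 8) ≈ 0.2580.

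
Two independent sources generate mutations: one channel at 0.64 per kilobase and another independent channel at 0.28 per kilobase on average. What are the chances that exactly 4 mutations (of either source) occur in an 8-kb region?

0.0778

Independent Poisson processes superpose: combined rate λ = 0.64 + 0.28 = 0.92 per kilobase.
Over the interval, μ = 0.92 × 8 = 7.36 (an 8-kb region = 8 kilobases).
P(N = 4) = e^(−7.36) · 7.36^4/4! ≈ 0.0778.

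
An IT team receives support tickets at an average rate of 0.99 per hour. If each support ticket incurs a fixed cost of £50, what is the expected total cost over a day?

E[N] = 0.99 × 24 = 23.76 (a day = 24 hours); E[cost] = 23.76 × £50 = £1188.

£1188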